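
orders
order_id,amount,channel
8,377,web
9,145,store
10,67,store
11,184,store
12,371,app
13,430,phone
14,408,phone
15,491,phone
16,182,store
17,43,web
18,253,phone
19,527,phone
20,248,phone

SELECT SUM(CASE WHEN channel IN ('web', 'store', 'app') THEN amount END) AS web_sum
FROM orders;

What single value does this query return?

order_id=8: ✓ → 377
order_id=9: ✓ → 145
order_id=10: ✓ → 67
order_id=11: ✓ → 184
order_id=12: ✓ → 371
order_id=13: ✗
order_id=14: ✗
order_id=15: ✗
order_id=16: ✓ → 182
order_id=17: ✓ → 43
order_id=18: ✗
order_id=19: ✗
order_id=20: ✗
web_sum = 377 + 145 + 67 + 184 + 371 + 182 + 43 = 1369

1369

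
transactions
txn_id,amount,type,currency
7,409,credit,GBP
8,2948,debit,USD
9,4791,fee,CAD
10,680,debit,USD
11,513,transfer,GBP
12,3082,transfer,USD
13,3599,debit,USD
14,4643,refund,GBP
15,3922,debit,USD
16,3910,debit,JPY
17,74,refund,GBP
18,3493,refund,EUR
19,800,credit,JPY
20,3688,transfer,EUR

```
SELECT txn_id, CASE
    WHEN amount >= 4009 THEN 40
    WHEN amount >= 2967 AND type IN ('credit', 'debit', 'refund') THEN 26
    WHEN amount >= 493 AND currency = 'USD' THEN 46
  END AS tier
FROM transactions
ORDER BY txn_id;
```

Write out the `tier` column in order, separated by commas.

txn_id=7: (no match → NULL) → NULL
txn_id=8: amount >= 493 AND currency = 'USD' → 46
txn_id=9: amount >= 4009 → 40
txn_id=10: amount >= 493 AND currency = 'USD' → 46
txn_id=11: (no match → NULL) → NULL
txn_id=12: amount >= 493 AND currency = 'USD' → 46
txn_id=13: amount >= 2967 AND type IN ('credit', 'debit', 'refund') → 26
txn_id=14: amount >= 4009 → 40
txn_id=15: amount >= 2967 AND type IN ('credit', 'debit', 'refund') → 26
txn_id=16: amount >= 2967 AND type IN ('credit', 'debit', 'refund') → 26
txn_id=17: (no match → NULL) → NULL
txn_id=18: amount >= 2967 AND type IN ('credit', 'debit', 'refund') → 26
txn_id=19: (no match → NULL) → NULL
txn_id=20: (no match → NULL) → NULL

NULL, 46, 40, 46, NULL, 46, 26, 40, 26, 26, NULL, 26, NULL, NULL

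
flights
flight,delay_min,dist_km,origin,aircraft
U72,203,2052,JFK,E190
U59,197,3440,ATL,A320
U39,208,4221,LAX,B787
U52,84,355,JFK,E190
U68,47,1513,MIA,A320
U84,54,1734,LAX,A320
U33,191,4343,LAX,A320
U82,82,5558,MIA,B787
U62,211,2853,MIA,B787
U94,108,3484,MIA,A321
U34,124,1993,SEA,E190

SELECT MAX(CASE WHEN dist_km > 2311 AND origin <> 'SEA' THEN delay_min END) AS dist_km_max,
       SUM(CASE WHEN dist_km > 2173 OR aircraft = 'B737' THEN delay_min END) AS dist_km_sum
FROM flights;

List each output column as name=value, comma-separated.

[dist_km_max: dist_km > 2311 AND origin <> 'SEA']
flight=U72: ✗
flight=U59: ✓ → 197
flight=U39: ✓ → 208
flight=U52: ✗
flight=U68: ✗
flight=U84: ✗
flight=U33: ✓ → 191
flight=U82: ✓ → 82
flight=U62: ✓ → 211
flight=U94: ✓ → 108
flight=U34: ✗
dist_km_max = MAX(197, 208, 191, 82, 211, 108) = 211
—
[dist_km_sum: dist_km > 2173 OR aircraft = 'B737']
flight=U72: ✗
flight=U59: ✓ → 197
flight=U39: ✓ → 208
flight=U52: ✗
flight=U68: ✗
flight=U84: ✗
flight=U33: ✓ → 191
flight=U82: ✓ → 82
flight=U62: ✓ → 211
flight=U94: ✓ → 108
flight=U34: ✗
dist_km_sum = 197 + 208 + 191 + 82 + 211 + 108 = 997

dist_km_max=211, dist_km_sum=997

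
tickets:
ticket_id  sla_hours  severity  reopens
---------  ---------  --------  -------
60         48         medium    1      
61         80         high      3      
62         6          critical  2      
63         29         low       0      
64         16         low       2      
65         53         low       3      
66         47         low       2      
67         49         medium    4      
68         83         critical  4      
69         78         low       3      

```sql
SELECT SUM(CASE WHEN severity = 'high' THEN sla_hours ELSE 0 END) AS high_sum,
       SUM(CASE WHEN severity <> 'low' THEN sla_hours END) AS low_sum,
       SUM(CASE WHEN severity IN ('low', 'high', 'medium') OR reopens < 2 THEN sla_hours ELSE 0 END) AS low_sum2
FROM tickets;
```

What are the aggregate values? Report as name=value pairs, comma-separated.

[high_sum: severity = 'high']
ticket_id=60: ✗
ticket_id=61: ✓ → 80
ticket_id=62: ✗
ticket_id=63: ✗
ticket_id=64: ✗
ticket_id=65: ✗
ticket_id=66: ✗
ticket_id=67: ✗
ticket_id=68: ✗
ticket_id=69: ✗
high_sum = 80
—
[low_sum: severity <> 'low']
ticket_id=60: ✓ → 48
ticket_id=61: ✓ → 80
ticket_id=62: ✓ → 6
ticket_id=63: ✗
ticket_id=64: ✗
ticket_id=65: ✗
ticket_id=66: ✗
ticket_id=67: ✓ → 49
ticket_id=68: ✓ → 83
ticket_id=69: ✗
low_sum = 48 + 80 + 6 + 49 + 83 = 266
—
[low_sum2: severity IN ('low', 'high', 'medium') OR reopens < 2]
ticket_id=60: ✓ → 48
ticket_id=61: ✓ → 80
ticket_id=62: ✗
ticket_id=63: ✓ → 29
ticket_id=64: ✓ → 16
ticket_id=65: ✓ → 53
ticket_id=66: ✓ → 47
ticket_id=67: ✓ → 49
ticket_id=68: ✗
ticket_id=69: ✓ → 78
low_sum2 = 48 + 80 + 29 + 16 + 53 + 47 + 49 + 78 = 400

high_sum=80, low_sum=266, low_sum2=400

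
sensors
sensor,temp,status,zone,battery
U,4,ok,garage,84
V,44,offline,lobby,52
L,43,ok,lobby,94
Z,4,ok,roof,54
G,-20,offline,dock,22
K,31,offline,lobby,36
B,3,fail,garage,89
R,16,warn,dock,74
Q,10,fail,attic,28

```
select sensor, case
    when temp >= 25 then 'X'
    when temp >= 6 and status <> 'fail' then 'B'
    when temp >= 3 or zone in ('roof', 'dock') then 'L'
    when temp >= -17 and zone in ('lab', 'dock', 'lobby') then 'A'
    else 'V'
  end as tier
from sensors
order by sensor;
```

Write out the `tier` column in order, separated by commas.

sensor=B: temp >= 3 or zone in ('roof', 'dock') → L
sensor=G: temp >= 3 or zone in ('roof', 'dock') → L
sensor=K: temp >= 25 → X
sensor=L: temp >= 25 → X
sensor=Q: temp >= 3 or zone in ('roof', 'dock') → L
sensor=R: temp >= 6 and status <> 'fail' → B
sensor=U: temp >= 3 or zone in ('roof', 'dock') → L
sensor=V: temp >= 25 → X
sensor=Z: temp >= 3 or zone in ('roof', 'dock') → L

L, L, X, X, L, B, L, X, L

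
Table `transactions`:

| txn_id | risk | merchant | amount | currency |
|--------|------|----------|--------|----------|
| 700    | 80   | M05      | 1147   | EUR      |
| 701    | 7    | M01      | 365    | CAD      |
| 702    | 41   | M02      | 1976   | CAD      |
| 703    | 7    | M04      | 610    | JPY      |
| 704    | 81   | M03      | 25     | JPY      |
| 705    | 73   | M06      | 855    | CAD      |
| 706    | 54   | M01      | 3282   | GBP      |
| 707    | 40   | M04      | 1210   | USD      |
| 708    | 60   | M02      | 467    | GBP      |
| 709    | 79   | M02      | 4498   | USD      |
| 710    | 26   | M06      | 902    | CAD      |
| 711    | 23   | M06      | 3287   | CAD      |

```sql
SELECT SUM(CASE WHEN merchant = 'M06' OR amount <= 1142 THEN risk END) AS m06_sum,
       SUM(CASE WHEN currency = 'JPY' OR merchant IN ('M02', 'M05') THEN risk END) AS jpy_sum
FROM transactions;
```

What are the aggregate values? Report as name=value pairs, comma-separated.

[m06_sum: merchant = 'M06' OR amount <= 1142]
txn_id=700: ✗
txn_id=701: ✓ → 7
txn_id=702: ✗
txn_id=703: ✓ → 7
txn_id=704: ✓ → 81
txn_id=705: ✓ → 73
txn_id=706: ✗
txn_id=707: ✗
txn_id=708: ✓ → 60
txn_id=709: ✗
txn_id=710: ✓ → 26
txn_id=711: ✓ → 23
m06_sum = 7 + 7 + 81 + 73 + 60 + 26 + 23 = 277
—
[jpy_sum: currency = 'JPY' OR merchant IN ('M02', 'M05')]
txn_id=700: ✓ → 80
txn_id=701: ✗
txn_id=702: ✓ → 41
txn_id=703: ✓ → 7
txn_id=704: ✓ → 81
txn_id=705: ✗
txn_id=706: ✗
txn_id=707: ✗
txn_id=708: ✓ → 60
txn_id=709: ✓ → 79
txn_id=710: ✗
txn_id=711: ✗
jpy_sum = 80 + 41 + 7 + 81 + 60 + 79 = 348

m06_sum=277, jpy_sum=348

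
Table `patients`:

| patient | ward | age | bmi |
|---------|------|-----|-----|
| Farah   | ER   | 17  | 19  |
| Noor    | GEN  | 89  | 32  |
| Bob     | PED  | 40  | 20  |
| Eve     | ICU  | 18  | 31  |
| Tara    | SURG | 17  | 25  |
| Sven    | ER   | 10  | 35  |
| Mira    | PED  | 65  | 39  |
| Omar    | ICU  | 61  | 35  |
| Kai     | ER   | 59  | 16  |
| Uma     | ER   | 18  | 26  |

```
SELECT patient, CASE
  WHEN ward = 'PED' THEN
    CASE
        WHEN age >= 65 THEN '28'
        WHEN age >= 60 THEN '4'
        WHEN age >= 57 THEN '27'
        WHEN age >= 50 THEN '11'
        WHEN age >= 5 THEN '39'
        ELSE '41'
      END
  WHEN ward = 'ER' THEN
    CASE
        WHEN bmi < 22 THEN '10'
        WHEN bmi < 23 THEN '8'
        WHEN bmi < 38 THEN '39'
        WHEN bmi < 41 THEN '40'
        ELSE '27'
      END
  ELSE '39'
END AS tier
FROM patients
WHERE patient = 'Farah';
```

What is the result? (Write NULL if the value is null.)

patient = Farah: ward=ER, age=17, bmi=19.
ward='ER' → inner[bmi < 22] → 10

10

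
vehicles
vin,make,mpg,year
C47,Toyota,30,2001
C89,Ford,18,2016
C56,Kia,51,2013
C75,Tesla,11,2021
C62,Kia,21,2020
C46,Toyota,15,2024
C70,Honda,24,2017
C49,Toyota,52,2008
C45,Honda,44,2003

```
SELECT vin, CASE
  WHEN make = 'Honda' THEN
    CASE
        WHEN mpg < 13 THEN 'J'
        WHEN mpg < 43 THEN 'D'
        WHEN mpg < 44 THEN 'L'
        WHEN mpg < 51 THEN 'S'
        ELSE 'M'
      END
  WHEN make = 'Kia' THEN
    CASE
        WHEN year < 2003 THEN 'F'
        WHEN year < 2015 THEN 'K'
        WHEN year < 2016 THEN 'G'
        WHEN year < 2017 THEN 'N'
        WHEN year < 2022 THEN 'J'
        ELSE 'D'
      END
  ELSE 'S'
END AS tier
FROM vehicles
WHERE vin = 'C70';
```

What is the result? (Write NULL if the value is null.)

D

vin = C70: make=Honda, mpg=24, year=2017.
make='Honda' → inner[mpg < 43] → D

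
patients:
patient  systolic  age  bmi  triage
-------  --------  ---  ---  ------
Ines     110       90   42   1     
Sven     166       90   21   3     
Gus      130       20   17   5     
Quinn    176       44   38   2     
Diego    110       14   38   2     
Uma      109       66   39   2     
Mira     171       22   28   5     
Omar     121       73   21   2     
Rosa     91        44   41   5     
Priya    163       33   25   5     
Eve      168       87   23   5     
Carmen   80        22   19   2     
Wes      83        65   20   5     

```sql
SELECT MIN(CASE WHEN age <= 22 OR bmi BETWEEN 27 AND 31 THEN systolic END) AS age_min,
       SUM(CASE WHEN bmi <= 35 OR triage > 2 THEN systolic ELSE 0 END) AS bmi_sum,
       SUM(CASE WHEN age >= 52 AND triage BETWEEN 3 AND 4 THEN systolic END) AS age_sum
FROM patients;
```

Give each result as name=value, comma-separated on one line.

[age_min: age <= 22 OR bmi BETWEEN 27 AND 31]
patient=Ines: ✗
patient=Sven: ✗
patient=Gus: ✓ → 130
patient=Quinn: ✗
patient=Diego: ✓ → 110
patient=Uma: ✗
patient=Mira: ✓ → 171
patient=Omar: ✗
patient=Rosa: ✗
patient=Priya: ✗
patient=Eve: ✗
patient=Carmen: ✓ → 80
patient=Wes: ✗
age_min = MIN(130, 110, 171, 80) = 80
—
[bmi_sum: bmi <= 35 OR triage > 2]
patient=Ines: ✗
patient=Sven: ✓ → 166
patient=Gus: ✓ → 130
patient=Quinn: ✗
patient=Diego: ✗
patient=Uma: ✗
patient=Mira: ✓ → 171
patient=Omar: ✓ → 121
patient=Rosa: ✓ → 91
patient=Priya: ✓ → 163
patient=Eve: ✓ → 168
patient=Carmen: ✓ → 80
patient=Wes: ✓ → 83
bmi_sum = 166 + 130 + 171 + 121 + 91 + 163 + 168 + 80 + 83 = 1173
—
[age_sum: age >= 52 AND triage BETWEEN 3 AND 4]
patient=Ines: ✗
patient=Sven: ✓ → 166
patient=Gus: ✗
patient=Quinn: ✗
patient=Diego: ✗
patient=Uma: ✗
patient=Mira: ✗
patient=Omar: ✗
patient=Rosa: ✗
patient=Priya: ✗
patient=Eve: ✗
patient=Carmen: ✗
patient=Wes: ✗
age_sum = 166

age_min=80, bmi_sum=1173, age_sum=166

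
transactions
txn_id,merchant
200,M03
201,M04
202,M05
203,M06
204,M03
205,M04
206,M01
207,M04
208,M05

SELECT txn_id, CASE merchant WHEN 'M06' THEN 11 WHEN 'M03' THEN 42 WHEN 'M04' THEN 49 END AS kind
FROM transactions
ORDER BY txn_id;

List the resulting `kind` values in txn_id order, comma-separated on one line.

txn_id=200: merchant='M03' → 42
txn_id=201: merchant='M04' → 49
txn_id=202: (no match → NULL) → NULL
txn_id=203: merchant='M06' → 11
txn_id=204: merchant='M03' → 42
txn_id=205: merchant='M04' → 49
txn_id=206: (no match → NULL) → NULL
txn_id=207: merchant='M04' → 49
txn_id=208: (no match → NULL) → NULL

42, 49, NULL, 11, 42, 49, NULL, 49, NULL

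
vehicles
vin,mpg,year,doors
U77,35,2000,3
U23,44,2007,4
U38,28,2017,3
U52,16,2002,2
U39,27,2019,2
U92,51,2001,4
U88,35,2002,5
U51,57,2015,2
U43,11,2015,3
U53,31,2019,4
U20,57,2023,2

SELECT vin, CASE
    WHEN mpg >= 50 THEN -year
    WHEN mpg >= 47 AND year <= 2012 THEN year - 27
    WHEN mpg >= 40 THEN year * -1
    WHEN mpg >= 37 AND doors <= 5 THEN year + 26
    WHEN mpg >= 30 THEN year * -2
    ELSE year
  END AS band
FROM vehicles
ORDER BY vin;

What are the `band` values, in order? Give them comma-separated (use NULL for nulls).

-2023, -2007, 2017, 2019, 2015, -2015, 2002, -4038, -4000, -4004, -2001

vin=U20: mpg >= 50 → -2023
vin=U23: mpg >= 40 → -2007
vin=U38: ELSE → 2017
vin=U39: ELSE → 2019
vin=U43: ELSE → 2015
vin=U51: mpg >= 50 → -2015
vin=U52: ELSE → 2002
vin=U53: mpg >= 30 → -4038
vin=U77: mpg >= 30 → -4000
vin=U88: mpg >= 30 → -4004
vin=U92: mpg >= 50 → -2001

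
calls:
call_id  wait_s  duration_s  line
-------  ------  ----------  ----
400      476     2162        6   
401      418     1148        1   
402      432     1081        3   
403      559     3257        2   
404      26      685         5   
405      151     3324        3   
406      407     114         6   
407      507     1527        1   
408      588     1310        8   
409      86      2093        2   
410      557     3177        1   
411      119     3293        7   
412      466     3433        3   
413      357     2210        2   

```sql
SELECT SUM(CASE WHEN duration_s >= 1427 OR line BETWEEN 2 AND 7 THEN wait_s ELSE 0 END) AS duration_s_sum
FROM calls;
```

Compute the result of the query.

call_id=400: ✓ → 476
call_id=401: ✗
call_id=402: ✓ → 432
call_id=403: ✓ → 559
call_id=404: ✓ → 26
call_id=405: ✓ → 151
call_id=406: ✓ → 407
call_id=407: ✓ → 507
call_id=408: ✗
call_id=409: ✓ → 86
call_id=410: ✓ → 557
call_id=411: ✓ → 119
call_id=412: ✓ → 466
call_id=413: ✓ → 357
duration_s_sum = 476 + 432 + 559 + 26 + 151 + 407 + 507 + 86 + 557 + 119 + 466 + 357 = 4143

4143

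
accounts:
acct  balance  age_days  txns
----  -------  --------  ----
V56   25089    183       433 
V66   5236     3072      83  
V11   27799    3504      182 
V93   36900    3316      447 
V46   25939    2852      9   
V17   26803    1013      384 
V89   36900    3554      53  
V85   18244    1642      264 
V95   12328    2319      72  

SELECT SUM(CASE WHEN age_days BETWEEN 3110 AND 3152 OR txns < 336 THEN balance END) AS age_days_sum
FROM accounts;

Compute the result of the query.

acct=V56: ✗
acct=V66: ✓ → 5236
acct=V11: ✓ → 27799
acct=V93: ✗
acct=V46: ✓ → 25939
acct=V17: ✗
acct=V89: ✓ → 36900
acct=V85: ✓ → 18244
acct=V95: ✓ → 12328
age_days_sum = 5236 + 27799 + 25939 + 36900 + 18244 + 12328 = 126446

126446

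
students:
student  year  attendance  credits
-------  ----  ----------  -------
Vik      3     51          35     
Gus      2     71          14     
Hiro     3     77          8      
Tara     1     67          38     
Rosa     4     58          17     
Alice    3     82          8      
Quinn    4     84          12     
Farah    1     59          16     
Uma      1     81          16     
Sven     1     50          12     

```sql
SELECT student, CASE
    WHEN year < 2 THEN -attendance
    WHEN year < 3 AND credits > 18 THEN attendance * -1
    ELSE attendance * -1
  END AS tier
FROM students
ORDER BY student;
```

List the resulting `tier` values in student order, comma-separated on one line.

student=Alice: ELSE → -82
student=Farah: year < 2 → -59
student=Gus: ELSE → -71
student=Hiro: ELSE → -77
student=Quinn: ELSE → -84
student=Rosa: ELSE → -58
student=Sven: year < 2 → -50
student=Tara: year < 2 → -67
student=Uma: year < 2 → -81
student=Vik: ELSE → -51

-82, -59, -71, -77, -84, -58, -50, -67, -81, -51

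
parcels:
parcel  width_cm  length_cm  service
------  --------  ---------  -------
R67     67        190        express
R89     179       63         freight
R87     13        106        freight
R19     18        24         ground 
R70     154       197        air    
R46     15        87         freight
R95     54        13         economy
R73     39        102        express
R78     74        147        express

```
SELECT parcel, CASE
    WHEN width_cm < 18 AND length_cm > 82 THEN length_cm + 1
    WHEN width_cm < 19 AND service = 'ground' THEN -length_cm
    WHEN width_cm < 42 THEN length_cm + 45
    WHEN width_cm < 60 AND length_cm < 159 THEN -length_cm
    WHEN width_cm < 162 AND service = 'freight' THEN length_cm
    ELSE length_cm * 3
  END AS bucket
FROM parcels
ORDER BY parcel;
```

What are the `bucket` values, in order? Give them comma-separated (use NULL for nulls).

-24, 88, 570, 591, 147, 441, 107, 189, -13

parcel=R19: width_cm < 19 AND service = 'ground' → -24
parcel=R46: width_cm < 18 AND length_cm > 82 → 88
parcel=R67: ELSE → 570
parcel=R70: ELSE → 591
parcel=R73: width_cm < 42 → 147
parcel=R78: ELSE → 441
parcel=R87: width_cm < 18 AND length_cm > 82 → 107
parcel=R89: ELSE → 189
parcel=R95: width_cm < 60 AND length_cm < 159 → -13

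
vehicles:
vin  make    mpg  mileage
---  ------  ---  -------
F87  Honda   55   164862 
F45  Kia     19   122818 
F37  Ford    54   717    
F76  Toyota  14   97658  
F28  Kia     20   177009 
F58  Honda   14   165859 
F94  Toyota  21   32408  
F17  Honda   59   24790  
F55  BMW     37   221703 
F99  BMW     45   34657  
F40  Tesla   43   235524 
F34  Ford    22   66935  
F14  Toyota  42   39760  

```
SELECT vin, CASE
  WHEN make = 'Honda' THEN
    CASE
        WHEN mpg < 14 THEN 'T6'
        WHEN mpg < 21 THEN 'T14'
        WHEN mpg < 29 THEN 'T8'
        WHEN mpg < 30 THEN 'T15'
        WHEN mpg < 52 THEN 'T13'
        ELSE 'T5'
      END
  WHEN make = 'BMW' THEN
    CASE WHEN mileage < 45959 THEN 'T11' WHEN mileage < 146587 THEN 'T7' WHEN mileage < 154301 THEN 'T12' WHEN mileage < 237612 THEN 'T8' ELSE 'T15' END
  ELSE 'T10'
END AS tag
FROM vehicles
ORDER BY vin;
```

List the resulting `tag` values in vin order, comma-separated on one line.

vin=F14: make='Toyota' → outer ELSE → T10
vin=F17: make='Honda' → inner[ELSE] → T5
vin=F28: make='Kia' → outer ELSE → T10
vin=F34: make='Ford' → outer ELSE → T10
vin=F37: make='Ford' → outer ELSE → T10
vin=F40: make='Tesla' → outer ELSE → T10
vin=F45: make='Kia' → outer ELSE → T10
vin=F55: make='BMW' → inner[mileage < 237612] → T8
vin=F58: make='Honda' → inner[mpg < 21] → T14
vin=F76: make='Toyota' → outer ELSE → T10
vin=F87: make='Honda' → inner[ELSE] → T5
vin=F94: make='Toyota' → outer ELSE → T10
vin=F99: make='BMW' → inner[mileage < 45959] → T11

T10, T5, T10, T10, T10, T10, T10, T8, T14, T10, T5, T10, T11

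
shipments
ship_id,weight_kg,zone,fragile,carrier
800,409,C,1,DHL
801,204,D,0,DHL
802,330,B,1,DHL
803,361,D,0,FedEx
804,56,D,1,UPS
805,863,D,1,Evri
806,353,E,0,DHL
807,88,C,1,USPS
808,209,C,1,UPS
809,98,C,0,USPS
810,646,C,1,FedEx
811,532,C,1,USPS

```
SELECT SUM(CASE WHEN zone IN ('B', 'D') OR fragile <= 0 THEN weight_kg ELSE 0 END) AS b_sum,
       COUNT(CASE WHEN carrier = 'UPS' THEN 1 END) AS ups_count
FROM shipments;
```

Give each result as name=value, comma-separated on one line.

[b_sum: zone IN ('B', 'D') OR fragile <= 0]
ship_id=800: ✗
ship_id=801: ✓ → 204
ship_id=802: ✓ → 330
ship_id=803: ✓ → 361
ship_id=804: ✓ → 56
ship_id=805: ✓ → 863
ship_id=806: ✓ → 353
ship_id=807: ✗
ship_id=808: ✗
ship_id=809: ✓ → 98
ship_id=810: ✗
ship_id=811: ✗
b_sum = 204 + 330 + 361 + 56 + 863 + 353 + 98 = 2265
—
[ups_count: carrier = 'UPS']
ship_id=800: ✗
ship_id=801: ✗
ship_id=802: ✗
ship_id=803: ✗
ship_id=804: ✓ → 1
ship_id=805: ✗
ship_id=806: ✗
ship_id=807: ✗
ship_id=808: ✓ → 1
ship_id=809: ✗
ship_id=810: ✗
ship_id=811: ✗
ups_count = COUNT(1, 1) = 2

b_sum=2265, ups_count=2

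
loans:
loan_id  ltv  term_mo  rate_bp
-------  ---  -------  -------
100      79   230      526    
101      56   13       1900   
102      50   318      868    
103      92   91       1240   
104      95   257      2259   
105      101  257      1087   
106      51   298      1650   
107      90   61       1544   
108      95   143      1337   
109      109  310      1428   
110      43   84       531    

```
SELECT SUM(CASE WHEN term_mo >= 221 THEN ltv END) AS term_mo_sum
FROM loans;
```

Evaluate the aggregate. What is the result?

loan_id=100: ✓ → 79
loan_id=101: ✗
loan_id=102: ✓ → 50
loan_id=103: ✗
loan_id=104: ✓ → 95
loan_id=105: ✓ → 101
loan_id=106: ✓ → 51
loan_id=107: ✗
loan_id=108: ✗
loan_id=109: ✓ → 109
loan_id=110: ✗
term_mo_sum = 79 + 50 + 95 + 101 + 51 + 109 = 485

485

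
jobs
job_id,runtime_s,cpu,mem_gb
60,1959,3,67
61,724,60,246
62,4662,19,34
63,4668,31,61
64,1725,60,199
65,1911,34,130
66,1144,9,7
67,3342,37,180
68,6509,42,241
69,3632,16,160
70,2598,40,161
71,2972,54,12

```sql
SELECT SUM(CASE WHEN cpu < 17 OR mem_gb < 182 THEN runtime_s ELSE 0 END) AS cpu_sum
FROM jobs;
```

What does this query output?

26888

job_id=60: ✓ → 1959
job_id=61: ✗
job_id=62: ✓ → 4662
job_id=63: ✓ → 4668
job_id=64: ✗
job_id=65: ✓ → 1911
job_id=66: ✓ → 1144
job_id=67: ✓ → 3342
job_id=68: ✗
job_id=69: ✓ → 3632
job_id=70: ✓ → 2598
job_id=71: ✓ → 2972
cpu_sum = 1959 + 4662 + 4668 + 1911 + 1144 + 3342 + 3632 + 2598 + 2972 = 26888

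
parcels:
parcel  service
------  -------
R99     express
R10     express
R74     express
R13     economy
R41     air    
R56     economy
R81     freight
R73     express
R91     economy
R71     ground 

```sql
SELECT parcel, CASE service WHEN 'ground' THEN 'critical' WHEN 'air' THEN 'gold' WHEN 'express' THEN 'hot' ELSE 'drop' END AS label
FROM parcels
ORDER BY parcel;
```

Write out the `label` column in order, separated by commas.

parcel=R10: service='express' → hot
parcel=R13: ELSE → drop
parcel=R41: service='air' → gold
parcel=R56: ELSE → drop
parcel=R71: service='ground' → critical
parcel=R73: service='express' → hot
parcel=R74: service='express' → hot
parcel=R81: ELSE → drop
parcel=R91: ELSE → drop
parcel=R99: service='express' → hot

hot, drop, gold, drop, critical, hot, hot, drop, drop, hot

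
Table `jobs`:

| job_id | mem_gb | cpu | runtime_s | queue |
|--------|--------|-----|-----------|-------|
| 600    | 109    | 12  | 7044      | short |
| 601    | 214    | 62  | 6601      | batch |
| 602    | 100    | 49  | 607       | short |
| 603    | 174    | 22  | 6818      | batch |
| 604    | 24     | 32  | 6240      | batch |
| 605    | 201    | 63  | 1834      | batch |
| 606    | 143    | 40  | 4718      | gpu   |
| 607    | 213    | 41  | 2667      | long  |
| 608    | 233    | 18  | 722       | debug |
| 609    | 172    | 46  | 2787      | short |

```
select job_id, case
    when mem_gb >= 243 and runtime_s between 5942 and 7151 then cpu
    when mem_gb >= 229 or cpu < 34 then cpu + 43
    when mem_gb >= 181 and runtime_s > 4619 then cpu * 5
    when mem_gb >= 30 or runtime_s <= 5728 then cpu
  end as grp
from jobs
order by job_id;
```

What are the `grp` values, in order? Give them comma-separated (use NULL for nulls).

55, 310, 49, 65, 75, 63, 40, 41, 61, 46

job_id=600: mem_gb >= 229 or cpu < 34 → 55
job_id=601: mem_gb >= 181 and runtime_s > 4619 → 310
job_id=602: mem_gb >= 30 or runtime_s <= 5728 → 49
job_id=603: mem_gb >= 229 or cpu < 34 → 65
job_id=604: mem_gb >= 229 or cpu < 34 → 75
job_id=605: mem_gb >= 30 or runtime_s <= 5728 → 63
job_id=606: mem_gb >= 30 or runtime_s <= 5728 → 40
job_id=607: mem_gb >= 30 or runtime_s <= 5728 → 41
job_id=608: mem_gb >= 229 or cpu < 34 → 61
job_id=609: mem_gb >= 30 or runtime_s <= 5728 → 46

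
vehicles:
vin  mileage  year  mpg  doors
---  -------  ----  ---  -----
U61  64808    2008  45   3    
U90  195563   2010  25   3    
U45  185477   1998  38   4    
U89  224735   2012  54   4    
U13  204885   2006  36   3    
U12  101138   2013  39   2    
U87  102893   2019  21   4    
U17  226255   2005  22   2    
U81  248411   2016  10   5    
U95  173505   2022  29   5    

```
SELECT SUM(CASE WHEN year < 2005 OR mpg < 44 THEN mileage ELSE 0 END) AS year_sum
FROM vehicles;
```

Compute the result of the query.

vin=U61: ✗
vin=U90: ✓ → 195563
vin=U45: ✓ → 185477
vin=U89: ✗
vin=U13: ✓ → 204885
vin=U12: ✓ → 101138
vin=U87: ✓ → 102893
vin=U17: ✓ → 226255
vin=U81: ✓ → 248411
vin=U95: ✓ → 173505
year_sum = 195563 + 185477 + 204885 + 101138 + 102893 + 226255 + 248411 + 173505 = 1438127

1438127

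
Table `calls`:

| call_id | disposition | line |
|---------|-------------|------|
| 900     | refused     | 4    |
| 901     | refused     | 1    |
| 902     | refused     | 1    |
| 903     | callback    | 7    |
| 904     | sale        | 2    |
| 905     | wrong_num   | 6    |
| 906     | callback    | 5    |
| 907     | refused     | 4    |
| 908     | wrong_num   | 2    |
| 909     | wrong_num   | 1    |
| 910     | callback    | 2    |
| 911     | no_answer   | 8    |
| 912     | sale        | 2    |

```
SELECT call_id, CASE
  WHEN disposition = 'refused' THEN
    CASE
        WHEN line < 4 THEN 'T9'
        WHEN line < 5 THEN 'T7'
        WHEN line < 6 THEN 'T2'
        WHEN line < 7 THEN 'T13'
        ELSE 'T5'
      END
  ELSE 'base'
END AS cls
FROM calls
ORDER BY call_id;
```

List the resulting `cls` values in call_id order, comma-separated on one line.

call_id=900: disposition='refused' → inner[line < 5] → T7
call_id=901: disposition='refused' → inner[line < 4] → T9
call_id=902: disposition='refused' → inner[line < 4] → T9
call_id=903: disposition='callback' → outer ELSE → base
call_id=904: disposition='sale' → outer ELSE → base
call_id=905: disposition='wrong_num' → outer ELSE → base
call_id=906: disposition='callback' → outer ELSE → base
call_id=907: disposition='refused' → inner[line < 5] → T7
call_id=908: disposition='wrong_num' → outer ELSE → base
call_id=909: disposition='wrong_num' → outer ELSE → base
call_id=910: disposition='callback' → outer ELSE → base
call_id=911: disposition='no_answer' → outer ELSE → base
call_id=912: disposition='sale' → outer ELSE → base

T7, T9, T9, base, base, base, base, T7, base, base, base, base, base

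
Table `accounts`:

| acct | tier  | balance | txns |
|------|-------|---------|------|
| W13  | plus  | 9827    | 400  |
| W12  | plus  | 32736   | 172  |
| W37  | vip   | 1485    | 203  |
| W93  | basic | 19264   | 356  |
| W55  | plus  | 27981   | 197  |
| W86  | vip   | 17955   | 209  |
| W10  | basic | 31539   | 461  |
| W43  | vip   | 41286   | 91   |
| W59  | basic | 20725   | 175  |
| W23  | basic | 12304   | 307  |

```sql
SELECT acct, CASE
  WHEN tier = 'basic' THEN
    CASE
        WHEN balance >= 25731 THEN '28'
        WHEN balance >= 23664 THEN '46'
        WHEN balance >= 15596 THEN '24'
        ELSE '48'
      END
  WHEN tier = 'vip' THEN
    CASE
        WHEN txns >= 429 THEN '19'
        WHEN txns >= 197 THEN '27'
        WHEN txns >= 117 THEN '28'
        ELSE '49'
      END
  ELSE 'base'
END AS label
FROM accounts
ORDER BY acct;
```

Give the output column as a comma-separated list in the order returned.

acct=W10: tier='basic' → inner[balance >= 25731] → 28
acct=W12: tier='plus' → outer ELSE → base
acct=W13: tier='plus' → outer ELSE → base
acct=W23: tier='basic' → inner[ELSE] → 48
acct=W37: tier='vip' → inner[txns >= 197] → 27
acct=W43: tier='vip' → inner[ELSE] → 49
acct=W55: tier='plus' → outer ELSE → base
acct=W59: tier='basic' → inner[balance >= 15596] → 24
acct=W86: tier='vip' → inner[txns >= 197] → 27
acct=W93: tier='basic' → inner[balance >= 15596] → 24

28, base, base, 48, 27, 49, base, 24, 27, 24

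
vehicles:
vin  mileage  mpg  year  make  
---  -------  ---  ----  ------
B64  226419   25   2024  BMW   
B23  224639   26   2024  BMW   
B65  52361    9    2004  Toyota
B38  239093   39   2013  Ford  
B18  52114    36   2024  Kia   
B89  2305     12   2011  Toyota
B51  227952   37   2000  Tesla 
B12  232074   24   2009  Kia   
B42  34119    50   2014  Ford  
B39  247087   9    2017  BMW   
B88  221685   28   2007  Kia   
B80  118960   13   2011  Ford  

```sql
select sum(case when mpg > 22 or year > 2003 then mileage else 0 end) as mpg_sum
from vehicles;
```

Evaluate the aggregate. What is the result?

vin=B64: ✓ → 226419
vin=B23: ✓ → 224639
vin=B65: ✓ → 52361
vin=B38: ✓ → 239093
vin=B18: ✓ → 52114
vin=B89: ✓ → 2305
vin=B51: ✓ → 227952
vin=B12: ✓ → 232074
vin=B42: ✓ → 34119
vin=B39: ✓ → 247087
vin=B88: ✓ → 221685
vin=B80: ✓ → 118960
mpg_sum = 226419 + 224639 + 52361 + 239093 + 52114 + 2305 + 227952 + 232074 + 34119 + 247087 + 221685 + 118960 = 1878808

1878808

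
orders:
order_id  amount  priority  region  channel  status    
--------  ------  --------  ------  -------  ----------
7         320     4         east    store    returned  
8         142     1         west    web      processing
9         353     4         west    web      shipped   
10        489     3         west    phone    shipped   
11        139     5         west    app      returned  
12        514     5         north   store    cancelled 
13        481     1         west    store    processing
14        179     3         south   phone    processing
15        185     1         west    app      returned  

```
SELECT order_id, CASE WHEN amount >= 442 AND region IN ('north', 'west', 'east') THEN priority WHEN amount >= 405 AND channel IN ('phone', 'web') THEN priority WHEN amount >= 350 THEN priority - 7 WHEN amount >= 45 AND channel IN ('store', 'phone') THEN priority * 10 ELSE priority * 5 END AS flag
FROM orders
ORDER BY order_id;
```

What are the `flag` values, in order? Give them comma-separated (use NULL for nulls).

order_id=7: amount >= 45 AND channel IN ('store', 'phone') → 40
order_id=8: ELSE → 5
order_id=9: amount >= 350 → -3
order_id=10: amount >= 442 AND region IN ('north', 'west', 'east') → 3
order_id=11: ELSE → 25
order_id=12: amount >= 442 AND region IN ('north', 'west', 'east') → 5
order_id=13: amount >= 442 AND region IN ('north', 'west', 'east') → 1
order_id=14: amount >= 45 AND channel IN ('store', 'phone') → 30
order_id=15: ELSE → 5

40, 5, -3, 3, 25, 5, 1, 30, 5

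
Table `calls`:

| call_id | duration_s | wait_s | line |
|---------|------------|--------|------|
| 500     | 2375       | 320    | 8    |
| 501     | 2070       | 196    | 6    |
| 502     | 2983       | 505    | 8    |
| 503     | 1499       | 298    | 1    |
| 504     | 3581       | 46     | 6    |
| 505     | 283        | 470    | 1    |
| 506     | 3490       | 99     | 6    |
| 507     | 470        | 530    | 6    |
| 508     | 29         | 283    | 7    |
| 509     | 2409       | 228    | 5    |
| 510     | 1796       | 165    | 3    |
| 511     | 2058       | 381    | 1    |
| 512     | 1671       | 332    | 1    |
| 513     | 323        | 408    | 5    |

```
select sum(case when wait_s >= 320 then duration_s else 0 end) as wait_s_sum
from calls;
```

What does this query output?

call_id=500: ✓ → 2375
call_id=501: ✗
call_id=502: ✓ → 2983
call_id=503: ✗
call_id=504: ✗
call_id=505: ✓ → 283
call_id=506: ✗
call_id=507: ✓ → 470
call_id=508: ✗
call_id=509: ✗
call_id=510: ✗
call_id=511: ✓ → 2058
call_id=512: ✓ → 1671
call_id=513: ✓ → 323
wait_s_sum = 2375 + 2983 + 283 + 470 + 2058 + 1671 + 323 = 10163

10163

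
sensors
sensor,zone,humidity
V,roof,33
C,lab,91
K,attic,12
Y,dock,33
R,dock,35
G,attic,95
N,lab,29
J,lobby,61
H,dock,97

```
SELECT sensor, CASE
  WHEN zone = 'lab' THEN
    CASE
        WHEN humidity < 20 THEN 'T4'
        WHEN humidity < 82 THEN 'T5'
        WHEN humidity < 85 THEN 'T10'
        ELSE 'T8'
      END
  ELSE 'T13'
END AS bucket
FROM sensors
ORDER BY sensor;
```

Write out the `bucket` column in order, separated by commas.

sensor=C: zone='lab' → inner[ELSE] → T8
sensor=G: zone='attic' → outer ELSE → T13
sensor=H: zone='dock' → outer ELSE → T13
sensor=J: zone='lobby' → outer ELSE → T13
sensor=K: zone='attic' → outer ELSE → T13
sensor=N: zone='lab' → inner[humidity < 82] → T5
sensor=R: zone='dock' → outer ELSE → T13
sensor=V: zone='roof' → outer ELSE → T13
sensor=Y: zone='dock' → outer ELSE → T13

T8, T13, T13, T13, T13, T5, T13, T13, T13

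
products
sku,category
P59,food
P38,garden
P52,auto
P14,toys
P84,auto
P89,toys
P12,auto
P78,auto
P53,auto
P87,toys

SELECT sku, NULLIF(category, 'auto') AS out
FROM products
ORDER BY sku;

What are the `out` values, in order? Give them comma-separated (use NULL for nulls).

NULL, toys, garden, NULL, NULL, food, NULL, NULL, toys, toys

sku=P12: category=auto vs auto: equal → NULL
sku=P14: category=toys vs auto: differ → toys
sku=P38: category=garden vs auto: differ → garden
sku=P52: category=auto vs auto: equal → NULL
sku=P53: category=auto vs auto: equal → NULL
sku=P59: category=food vs auto: differ → food
sku=P78: category=auto vs auto: equal → NULL
sku=P84: category=auto vs auto: equal → NULL
sku=P87: category=toys vs auto: differ → toys
sku=P89: category=toys vs auto: differ → toys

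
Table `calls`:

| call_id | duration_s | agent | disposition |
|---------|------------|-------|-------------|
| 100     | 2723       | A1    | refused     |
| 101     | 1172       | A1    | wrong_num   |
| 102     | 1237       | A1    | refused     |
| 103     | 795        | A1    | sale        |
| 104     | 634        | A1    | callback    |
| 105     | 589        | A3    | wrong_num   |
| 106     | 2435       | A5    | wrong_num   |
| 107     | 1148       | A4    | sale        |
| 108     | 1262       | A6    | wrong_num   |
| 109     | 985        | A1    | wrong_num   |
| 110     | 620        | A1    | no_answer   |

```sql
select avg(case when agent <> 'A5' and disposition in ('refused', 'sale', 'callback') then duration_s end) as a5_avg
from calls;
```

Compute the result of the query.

1307.4

call_id=100: ✓ → 2723
call_id=101: ✗
call_id=102: ✓ → 1237
call_id=103: ✓ → 795
call_id=104: ✓ → 634
call_id=105: ✗
call_id=106: ✗
call_id=107: ✓ → 1148
call_id=108: ✗
call_id=109: ✗
call_id=110: ✗
a5_avg = (2723 + 1237 + 795 + 634 + 1148) / 5 = 1307.4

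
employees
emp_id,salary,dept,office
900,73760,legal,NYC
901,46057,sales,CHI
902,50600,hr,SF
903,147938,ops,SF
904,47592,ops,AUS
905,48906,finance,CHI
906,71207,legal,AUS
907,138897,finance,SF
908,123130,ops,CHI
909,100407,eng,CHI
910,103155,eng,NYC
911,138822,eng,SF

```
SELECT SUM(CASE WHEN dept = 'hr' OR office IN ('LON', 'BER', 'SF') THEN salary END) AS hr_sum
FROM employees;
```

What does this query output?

emp_id=900: ✗
emp_id=901: ✗
emp_id=902: ✓ → 50600
emp_id=903: ✓ → 147938
emp_id=904: ✗
emp_id=905: ✗
emp_id=906: ✗
emp_id=907: ✓ → 138897
emp_id=908: ✗
emp_id=909: ✗
emp_id=910: ✗
emp_id=911: ✓ → 138822
hr_sum = 50600 + 147938 + 138897 + 138822 = 476257

476257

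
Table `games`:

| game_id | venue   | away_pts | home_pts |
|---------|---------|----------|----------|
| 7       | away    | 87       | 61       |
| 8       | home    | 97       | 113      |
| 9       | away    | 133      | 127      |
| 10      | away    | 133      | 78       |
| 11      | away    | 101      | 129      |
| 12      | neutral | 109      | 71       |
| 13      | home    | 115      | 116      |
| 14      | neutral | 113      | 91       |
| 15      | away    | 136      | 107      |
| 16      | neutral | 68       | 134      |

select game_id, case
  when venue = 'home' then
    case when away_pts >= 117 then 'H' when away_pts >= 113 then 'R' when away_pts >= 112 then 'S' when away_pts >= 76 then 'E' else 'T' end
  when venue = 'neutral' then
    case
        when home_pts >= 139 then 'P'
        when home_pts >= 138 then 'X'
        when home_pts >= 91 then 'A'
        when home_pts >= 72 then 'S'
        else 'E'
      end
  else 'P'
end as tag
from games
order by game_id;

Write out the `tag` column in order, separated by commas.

P, E, P, P, P, E, R, A, P, A

game_id=7: venue='away' → outer ELSE → P
game_id=8: venue='home' → inner[away_pts >= 76] → E
game_id=9: venue='away' → outer ELSE → P
game_id=10: venue='away' → outer ELSE → P
game_id=11: venue='away' → outer ELSE → P
game_id=12: venue='neutral' → inner[ELSE] → E
game_id=13: venue='home' → inner[away_pts >= 113] → R
game_id=14: venue='neutral' → inner[home_pts >= 91] → A
game_id=15: venue='away' → outer ELSE → P
game_id=16: venue='neutral' → inner[home_pts >= 91] → A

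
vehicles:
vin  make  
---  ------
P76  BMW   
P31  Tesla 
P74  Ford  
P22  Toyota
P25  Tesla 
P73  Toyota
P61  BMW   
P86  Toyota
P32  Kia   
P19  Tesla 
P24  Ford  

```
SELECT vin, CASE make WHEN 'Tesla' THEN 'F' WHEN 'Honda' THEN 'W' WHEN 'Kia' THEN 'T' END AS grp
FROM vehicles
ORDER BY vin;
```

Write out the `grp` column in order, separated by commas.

vin=P19: make='Tesla' → F
vin=P22: (no match → NULL) → NULL
vin=P24: (no match → NULL) → NULL
vin=P25: make='Tesla' → F
vin=P31: make='Tesla' → F
vin=P32: make='Kia' → T
vin=P61: (no match → NULL) → NULL
vin=P73: (no match → NULL) → NULL
vin=P74: (no match → NULL) → NULL
vin=P76: (no match → NULL) → NULL
vin=P86: (no match → NULL) → NULL

F, NULL, NULL, F, F, T, NULL, NULL, NULL, NULL, NULL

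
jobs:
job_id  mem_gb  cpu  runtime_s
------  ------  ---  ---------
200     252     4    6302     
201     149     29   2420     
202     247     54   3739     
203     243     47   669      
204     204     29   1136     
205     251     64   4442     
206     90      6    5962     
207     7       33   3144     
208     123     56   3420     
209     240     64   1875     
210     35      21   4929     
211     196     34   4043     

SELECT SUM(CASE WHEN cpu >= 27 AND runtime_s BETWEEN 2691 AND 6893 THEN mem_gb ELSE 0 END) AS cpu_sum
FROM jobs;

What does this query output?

824

job_id=200: ✗
job_id=201: ✗
job_id=202: ✓ → 247
job_id=203: ✗
job_id=204: ✗
job_id=205: ✓ → 251
job_id=206: ✗
job_id=207: ✓ → 7
job_id=208: ✓ → 123
job_id=209: ✗
job_id=210: ✗
job_id=211: ✓ → 196
cpu_sum = 247 + 251 + 7 + 123 + 196 = 824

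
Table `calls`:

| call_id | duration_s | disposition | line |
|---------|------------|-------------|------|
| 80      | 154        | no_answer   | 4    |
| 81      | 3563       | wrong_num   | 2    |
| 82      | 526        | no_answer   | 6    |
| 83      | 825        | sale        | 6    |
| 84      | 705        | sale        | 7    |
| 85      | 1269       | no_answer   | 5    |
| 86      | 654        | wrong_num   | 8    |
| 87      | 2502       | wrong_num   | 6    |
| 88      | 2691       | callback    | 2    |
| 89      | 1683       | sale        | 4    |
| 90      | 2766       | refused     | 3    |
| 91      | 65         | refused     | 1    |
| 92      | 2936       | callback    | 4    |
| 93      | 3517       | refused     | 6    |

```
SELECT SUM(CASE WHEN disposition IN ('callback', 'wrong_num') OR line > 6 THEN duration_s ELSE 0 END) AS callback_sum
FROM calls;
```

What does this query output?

call_id=80: ✗
call_id=81: ✓ → 3563
call_id=82: ✗
call_id=83: ✗
call_id=84: ✓ → 705
call_id=85: ✗
call_id=86: ✓ → 654
call_id=87: ✓ → 2502
call_id=88: ✓ → 2691
call_id=89: ✗
call_id=90: ✗
call_id=91: ✗
call_id=92: ✓ → 2936
call_id=93: ✗
callback_sum = 3563 + 705 + 654 + 2502 + 2691 + 2936 = 13051

13051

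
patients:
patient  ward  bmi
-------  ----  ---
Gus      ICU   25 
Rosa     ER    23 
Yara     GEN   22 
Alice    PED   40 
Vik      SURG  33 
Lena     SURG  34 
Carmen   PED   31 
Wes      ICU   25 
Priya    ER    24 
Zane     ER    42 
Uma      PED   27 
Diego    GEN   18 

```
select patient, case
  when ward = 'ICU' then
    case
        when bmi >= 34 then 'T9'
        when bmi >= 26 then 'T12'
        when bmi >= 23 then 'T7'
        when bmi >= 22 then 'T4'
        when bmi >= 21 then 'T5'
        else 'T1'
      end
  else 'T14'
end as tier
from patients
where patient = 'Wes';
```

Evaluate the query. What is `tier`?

T7

patient = Wes: ward=ICU, bmi=25.
ward='ICU' → inner[bmi >= 23] → T7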